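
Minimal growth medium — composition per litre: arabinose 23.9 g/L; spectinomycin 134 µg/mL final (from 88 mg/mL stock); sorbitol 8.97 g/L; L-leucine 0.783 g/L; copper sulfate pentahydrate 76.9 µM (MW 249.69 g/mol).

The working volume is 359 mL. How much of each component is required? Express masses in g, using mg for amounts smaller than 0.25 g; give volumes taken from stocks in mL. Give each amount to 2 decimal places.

arabinose 8.58 g; spectinomycin 0.55 mL; sorbitol 3.22 g; L-leucine 0.28 g; copper sulfate pentahydrate 6.89 mg

Scale factor relative to 1 L: 0.359.
arabinose: 23.9 g/L × 0.359 L = 8.58 g
spectinomycin: V = C2·V2/C1 = 134 µg/mL × 359 mL ÷ 88000 µg/mL = 0.55 mL
sorbitol: 8.97 g/L × 0.359 L = 3.22 g
L-leucine: 0.783 g/L × 0.359 L = 0.28 g
copper sulfate pentahydrate: 76.9 µmol/L × 249.69 g/mol × 0.359 L ÷ 1000 = 6.89 mg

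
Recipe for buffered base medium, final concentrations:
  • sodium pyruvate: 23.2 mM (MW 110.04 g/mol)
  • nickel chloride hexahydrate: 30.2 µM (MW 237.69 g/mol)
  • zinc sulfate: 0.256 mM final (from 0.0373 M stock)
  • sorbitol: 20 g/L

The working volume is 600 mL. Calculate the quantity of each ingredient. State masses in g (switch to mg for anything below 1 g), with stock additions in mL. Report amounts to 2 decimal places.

sodium pyruvate 1.53 g; nickel chloride hexahydrate 4.31 mg; zinc sulfate 4.12 mL; sorbitol 12.00 g

Target volume = 600 mL = 0.6 L.
sodium pyruvate: 23.2 mmol/L × 110.04 g/mol × 0.6 L ÷ 1000 = 1.53 g
nickel chloride hexahydrate: 30.2 µmol/L × 237.69 g/mol × 0.6 L ÷ 1000 = 4.31 mg
zinc sulfate: C1V1 = C2V2 → 0.256 mM × 600 mL ÷ 37.3 mM = 4.12 mL
sorbitol: 20 g/L × 0.6 L = 12.00 g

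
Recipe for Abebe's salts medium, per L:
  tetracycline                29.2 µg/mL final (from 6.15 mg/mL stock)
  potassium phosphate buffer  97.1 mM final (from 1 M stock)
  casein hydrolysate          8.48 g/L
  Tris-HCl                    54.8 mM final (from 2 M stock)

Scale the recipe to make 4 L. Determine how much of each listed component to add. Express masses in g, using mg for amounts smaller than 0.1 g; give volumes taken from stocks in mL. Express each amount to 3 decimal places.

tetracycline 18.992 mL; potassium phosphate buffer 388.400 mL; casein hydrolysate 33.920 g; Tris-HCl 109.600 mL

Working volume: 4 L.
tetracycline: V = C2·V2/C1 = 29.2 µg/mL × 4000 mL ÷ 6150 µg/mL = 18.992 mL
potassium phosphate buffer: C1V1 = C2V2 → 97.1 mM × 4000 mL ÷ 1000 mM = 388.400 mL
casein hydrolysate: 8.48 g/L × 4 L = 33.920 g
Tris-HCl: dilute stock: 54.8 mM × 4000 mL ÷ 2000 mM = 109.600 mL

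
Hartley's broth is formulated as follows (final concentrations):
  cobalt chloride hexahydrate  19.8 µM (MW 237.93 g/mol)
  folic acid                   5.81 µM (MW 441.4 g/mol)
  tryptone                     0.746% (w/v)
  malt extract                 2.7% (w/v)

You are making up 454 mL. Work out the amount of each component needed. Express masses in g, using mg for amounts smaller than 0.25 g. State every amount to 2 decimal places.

cobalt chloride hexahydrate 2.14 mg; folic acid 1.16 mg; tryptone 3.39 g; malt extract 12.26 g

Target volume = 454 mL = 0.454 L.
cobalt chloride hexahydrate: 19.8 µmol/L × 237.93 g/mol × 0.454 L ÷ 1000 = 2.14 mg
folic acid: 5.81 µmol/L × 441.4 g/mol × 0.454 L ÷ 1000 = 1.16 mg
tryptone: 0.746 g per 100 mL × 454 mL ÷ 100 = 3.39 g
malt extract: 2.7% w/v = 27 g/L → 27 × 0.454 L = 12.26 g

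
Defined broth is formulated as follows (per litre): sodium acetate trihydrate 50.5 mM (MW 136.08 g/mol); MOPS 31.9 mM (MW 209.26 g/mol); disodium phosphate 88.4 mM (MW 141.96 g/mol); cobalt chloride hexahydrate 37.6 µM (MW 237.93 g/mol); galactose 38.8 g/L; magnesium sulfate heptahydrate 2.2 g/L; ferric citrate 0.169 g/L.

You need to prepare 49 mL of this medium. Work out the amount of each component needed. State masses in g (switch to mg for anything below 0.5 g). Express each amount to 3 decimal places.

Working volume: 49 mL = 0.049 L.
sodium acetate trihydrate: 50.5 mmol/L × 136.08 mg/mmol × 0.049 L = 336.730 mg
MOPS: 31.9 mmol/L × 209.26 mg/mmol × 0.049 L = 327.094 mg
disodium phosphate: 88.4 mmol/L × 141.96 g/mol × 0.049 L ÷ 1000 = 0.615 g
cobalt chloride hexahydrate: 37.6 µmol/L × 237.93 g/mol × 0.049 L ÷ 1000 = 0.438 mg
galactose: 38.8 g/L × 0.049 L = 1.901 g
magnesium sulfate heptahydrate: 2.2 g/L × 0.049 L = 0.1078 g = 107.800 mg
ferric citrate: 0.169 g/L × 0.049 L = 0.008281 g = 8.281 mg

sodium acetate trihydrate 336.730 mg; MOPS 327.094 mg; disodium phosphate 0.615 g; cobalt chloride hexahydrate 0.438 mg; galactose 1.901 g; magnesium sulfate heptahydrate 107.800 mg; ferric citrate 8.281 mg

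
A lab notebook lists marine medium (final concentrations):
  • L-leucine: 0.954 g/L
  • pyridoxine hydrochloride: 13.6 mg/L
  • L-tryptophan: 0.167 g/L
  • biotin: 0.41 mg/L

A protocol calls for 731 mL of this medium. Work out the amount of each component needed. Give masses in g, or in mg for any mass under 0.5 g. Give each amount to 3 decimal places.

Target volume = 731 mL = 0.731 L.
L-leucine: 0.954 g/L × 0.731 L = 0.697 g
pyridoxine hydrochloride: 13.6 mg/L × 0.731 L = 9.942 mg
L-tryptophan: 0.167 g/L × 0.731 L = 0.122077 g = 122.077 mg
biotin: 0.41 mg/L × 0.731 L = 0.300 mg

L-leucine 0.697 g; pyridoxine hydrochloride 9.942 mg; L-tryptophan 122.077 mg; biotin 0.300 mg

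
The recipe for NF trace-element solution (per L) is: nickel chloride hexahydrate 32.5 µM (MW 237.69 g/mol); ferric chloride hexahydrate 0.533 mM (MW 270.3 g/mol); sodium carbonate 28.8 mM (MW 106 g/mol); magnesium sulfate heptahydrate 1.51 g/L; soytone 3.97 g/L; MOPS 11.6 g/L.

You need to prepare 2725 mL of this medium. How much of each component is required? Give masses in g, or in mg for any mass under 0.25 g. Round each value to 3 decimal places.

nickel chloride hexahydrate 21.050 mg; ferric chloride hexahydrate 0.393 g; sodium carbonate 8.319 g; magnesium sulfate heptahydrate 4.115 g; soytone 10.818 g; MOPS 31.610 g

Scale factor relative to 1 L: 2.725.
nickel chloride hexahydrate: 32.5 µmol/L × 237.69 g/mol × 2.725 L ÷ 1000 = 21.050 mg
ferric chloride hexahydrate: 0.533 mmol/L × 270.3 g/mol × 2.725 L ÷ 1000 = 0.393 g
sodium carbonate: 28.8 mmol/L × 106 g/mol × 2.725 L ÷ 1000 = 8.319 g
magnesium sulfate heptahydrate: 1.51 g/L × 2.725 L = 4.115 g
soytone: 3.97 g/L × 2.725 L = 10.818 g
MOPS: 11.6 g/L × 2.725 L = 31.610 g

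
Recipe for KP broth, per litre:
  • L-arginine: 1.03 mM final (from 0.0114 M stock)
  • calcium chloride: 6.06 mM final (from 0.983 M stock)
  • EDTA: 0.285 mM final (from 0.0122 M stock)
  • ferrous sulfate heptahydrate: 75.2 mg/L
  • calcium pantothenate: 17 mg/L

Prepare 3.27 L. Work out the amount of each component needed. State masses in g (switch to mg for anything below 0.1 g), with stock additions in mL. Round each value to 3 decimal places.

Working volume: 3.27 L.
L-arginine: C1V1 = C2V2 → 1.03 mM × 3270 mL ÷ 11.4 mM = 295.447 mL
calcium chloride: V = C2·V2/C1 = 6.06 mM × 3270 mL ÷ 983 mM = 20.159 mL
EDTA: dilute stock: 0.285 mM × 3270 mL ÷ 12.2 mM = 76.389 mL
ferrous sulfate heptahydrate: 75.2 mg/L × 3.27 L = 245.904 mg = 0.246 g
calcium pantothenate: 17 mg/L × 3.27 L = 55.590 mg

L-arginine 295.447 mL; calcium chloride 20.159 mL; EDTA 76.389 mL; ferrous sulfate heptahydrate 0.246 g; calcium pantothenate 55.590 mg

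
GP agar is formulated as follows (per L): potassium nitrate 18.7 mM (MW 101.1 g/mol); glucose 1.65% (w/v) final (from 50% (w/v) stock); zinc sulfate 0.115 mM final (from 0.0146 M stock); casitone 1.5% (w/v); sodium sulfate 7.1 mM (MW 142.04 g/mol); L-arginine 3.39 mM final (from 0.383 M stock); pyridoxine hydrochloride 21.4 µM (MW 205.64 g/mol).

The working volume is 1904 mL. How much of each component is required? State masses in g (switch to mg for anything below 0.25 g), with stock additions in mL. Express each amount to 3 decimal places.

Working volume: 1904 mL = 1.904 L.
potassium nitrate: 18.7 mmol/L × 101.1 g/mol × 1.904 L ÷ 1000 = 3.600 g
glucose: dilute stock: 1.65% ÷ 50% × 1904 mL = 62.832 mL
zinc sulfate: V = C2·V2/C1 = 0.115 mM × 1904 mL ÷ 14.6 mM = 14.997 mL
casitone: 1.5 g per 100 mL × 1904 mL ÷ 100 = 28.560 g
sodium sulfate: 7.1 mmol/L × 142.04 g/mol × 1.904 L ÷ 1000 = 1.920 g
L-arginine: C1V1 = C2V2 → 3.39 mM × 1904 mL ÷ 383 mM = 16.853 mL
pyridoxine hydrochloride: 21.4 µmol/L × 205.64 g/mol × 1.904 L ÷ 1000 = 8.379 mg

potassium nitrate 3.600 g; glucose 62.832 mL; zinc sulfate 14.997 mL; casitone 28.560 g; sodium sulfate 1.920 g; L-arginine 16.853 mL; pyridoxine hydrochloride 8.379 mg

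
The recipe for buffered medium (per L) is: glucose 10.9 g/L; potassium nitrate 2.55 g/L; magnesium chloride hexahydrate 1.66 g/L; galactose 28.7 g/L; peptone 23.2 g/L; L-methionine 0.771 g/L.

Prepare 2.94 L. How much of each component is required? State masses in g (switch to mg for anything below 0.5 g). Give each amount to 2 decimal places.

glucose 32.05 g; potassium nitrate 7.50 g; magnesium chloride hexahydrate 4.88 g; galactose 84.38 g; peptone 68.21 g; L-methionine 2.27 g

Scale factor relative to 1 L: 2.94.
glucose: 10.9 g/L × 2.94 L = 32.05 g
potassium nitrate: 2.55 g/L × 2.94 L = 7.50 g
magnesium chloride hexahydrate: 1.66 g/L × 2.94 L = 4.88 g
galactose: 28.7 g/L × 2.94 L = 84.38 g
peptone: 23.2 g/L × 2.94 L = 68.21 g
L-methionine: 0.771 g/L × 2.94 L = 2.27 g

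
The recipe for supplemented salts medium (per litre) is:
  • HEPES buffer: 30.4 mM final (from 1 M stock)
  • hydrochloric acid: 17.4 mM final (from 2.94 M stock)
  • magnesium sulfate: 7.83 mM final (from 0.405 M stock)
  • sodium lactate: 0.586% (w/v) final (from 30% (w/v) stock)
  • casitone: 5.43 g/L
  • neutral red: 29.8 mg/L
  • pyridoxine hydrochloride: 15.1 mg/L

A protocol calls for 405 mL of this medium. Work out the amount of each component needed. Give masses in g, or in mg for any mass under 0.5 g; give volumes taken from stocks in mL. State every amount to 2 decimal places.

HEPES buffer 12.31 mL; hydrochloric acid 2.40 mL; magnesium sulfate 7.83 mL; sodium lactate 7.91 mL; casitone 2.20 g; neutral red 12.07 mg; pyridoxine hydrochloride 6.12 mg

Target volume = 405 mL = 0.405 L.
HEPES buffer: V = C2·V2/C1 = 30.4 mM × 405 mL ÷ 1000 mM = 12.31 mL
hydrochloric acid: C1V1 = C2V2 → 17.4 mM × 405 mL ÷ 2940 mM = 2.40 mL
magnesium sulfate: C1V1 = C2V2 → 7.83 mM × 405 mL ÷ 405 mM = 7.83 mL
sodium lactate: dilute stock: 0.586% ÷ 30% × 405 mL = 7.91 mL
casitone: 5.43 g/L × 0.405 L = 2.20 g
neutral red: 29.8 mg/L × 0.405 L = 12.07 mg
pyridoxine hydrochloride: 15.1 mg/L × 0.405 L = 6.12 mg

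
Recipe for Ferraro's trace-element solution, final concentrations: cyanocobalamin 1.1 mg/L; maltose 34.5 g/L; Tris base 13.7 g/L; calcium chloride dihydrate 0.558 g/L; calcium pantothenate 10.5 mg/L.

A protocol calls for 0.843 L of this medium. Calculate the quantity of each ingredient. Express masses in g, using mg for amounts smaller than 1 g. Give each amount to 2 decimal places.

Working volume: 0.843 L.
cyanocobalamin: 1.1 mg/L × 0.843 L = 0.93 mg
maltose: 34.5 g/L × 0.843 L = 29.08 g
Tris base: 13.7 g/L × 0.843 L = 11.55 g
calcium chloride dihydrate: 0.558 g/L × 0.843 L = 0.470394 g = 470.39 mg
calcium pantothenate: 10.5 mg/L × 0.843 L = 8.85 mg

cyanocobalamin 0.93 mg; maltose 29.08 g; Tris base 11.55 g; calcium chloride dihydrate 470.39 mg; calcium pantothenate 8.85 mg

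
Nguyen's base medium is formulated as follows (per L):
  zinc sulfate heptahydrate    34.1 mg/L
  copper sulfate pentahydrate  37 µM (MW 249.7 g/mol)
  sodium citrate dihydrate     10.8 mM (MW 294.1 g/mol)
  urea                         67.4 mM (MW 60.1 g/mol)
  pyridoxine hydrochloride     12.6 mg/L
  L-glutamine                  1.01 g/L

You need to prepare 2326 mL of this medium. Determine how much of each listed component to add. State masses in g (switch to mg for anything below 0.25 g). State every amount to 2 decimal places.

zinc sulfate heptahydrate 79.32 mg; copper sulfate pentahydrate 21.49 mg; sodium citrate dihydrate 7.39 g; urea 9.42 g; pyridoxine hydrochloride 29.31 mg; L-glutamine 2.35 g

Working volume: 2326 mL = 2.326 L.
zinc sulfate heptahydrate: 34.1 mg/L × 2.326 L = 79.32 mg
copper sulfate pentahydrate: 37 µmol/L × 249.7 g/mol × 2.326 L ÷ 1000 = 21.49 mg
sodium citrate dihydrate: 10.8 mmol/L × 294.1 g/mol × 2.326 L ÷ 1000 = 7.39 g
urea: 67.4 mmol/L × 60.1 g/mol × 2.326 L ÷ 1000 = 9.42 g
pyridoxine hydrochloride: 12.6 mg/L × 2.326 L = 29.31 mg
L-glutamine: 1.01 g/L × 2.326 L = 2.35 g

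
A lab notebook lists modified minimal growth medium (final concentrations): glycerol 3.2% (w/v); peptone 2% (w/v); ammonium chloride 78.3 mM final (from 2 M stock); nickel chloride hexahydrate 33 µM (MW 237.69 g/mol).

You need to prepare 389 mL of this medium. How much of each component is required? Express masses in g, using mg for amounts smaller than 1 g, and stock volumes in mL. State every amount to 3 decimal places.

Scale factor relative to 1 L: 0.389.
glycerol: 3.2% w/v = 32 g/L → 32 × 0.389 L = 12.448 g
peptone: 2 g per 100 mL × 389 mL ÷ 100 = 7.780 g
ammonium chloride: C1V1 = C2V2 → 78.3 mM × 389 mL ÷ 2000 mM = 15.229 mL
nickel chloride hexahydrate: 33 µmol/L × 237.69 g/mol × 0.389 L ÷ 1000 = 3.051 mg

glycerol 12.448 g; peptone 7.780 g; ammonium chloride 15.229 mL; nickel chloride hexahydrate 3.051 mg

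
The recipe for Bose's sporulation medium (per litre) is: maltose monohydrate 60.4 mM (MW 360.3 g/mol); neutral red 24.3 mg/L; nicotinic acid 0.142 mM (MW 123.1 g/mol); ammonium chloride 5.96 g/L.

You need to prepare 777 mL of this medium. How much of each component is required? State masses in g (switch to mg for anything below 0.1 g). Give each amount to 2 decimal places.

maltose monohydrate 16.91 g; neutral red 18.88 mg; nicotinic acid 13.58 mg; ammonium chloride 4.63 g

Target volume = 777 mL = 0.777 L.
maltose monohydrate: 60.4 mmol/L × 360.3 g/mol × 0.777 L ÷ 1000 = 16.91 g
neutral red: 24.3 mg/L × 0.777 L = 18.88 mg
nicotinic acid: 0.142 mmol/L × 123.1 mg/mmol × 0.777 L = 13.58 mg
ammonium chloride: 5.96 g/L × 0.777 L = 4.63 g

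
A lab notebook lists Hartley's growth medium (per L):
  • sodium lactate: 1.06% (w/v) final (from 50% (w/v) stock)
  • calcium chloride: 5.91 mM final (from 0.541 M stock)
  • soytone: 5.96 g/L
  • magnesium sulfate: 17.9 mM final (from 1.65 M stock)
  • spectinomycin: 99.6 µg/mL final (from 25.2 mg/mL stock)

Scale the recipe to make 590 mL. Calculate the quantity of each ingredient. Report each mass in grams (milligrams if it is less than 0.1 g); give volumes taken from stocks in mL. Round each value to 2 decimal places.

Working volume: 590 mL = 0.59 L.
sodium lactate: dilute stock: 1.06% ÷ 50% × 590 mL = 12.51 mL
calcium chloride: dilute stock: 5.91 mM × 590 mL ÷ 541 mM = 6.45 mL
soytone: 5.96 g/L × 0.59 L = 3.52 g
magnesium sulfate: C1V1 = C2V2 → 17.9 mM × 590 mL ÷ 1650 mM = 6.40 mL
spectinomycin: V = C2·V2/C1 = 99.6 µg/mL × 590 mL ÷ 25200 µg/mL = 2.33 mL

sodium lactate 12.51 mL; calcium chloride 6.45 mL; soytone 3.52 g; magnesium sulfate 6.40 mL; spectinomycin 2.33 mL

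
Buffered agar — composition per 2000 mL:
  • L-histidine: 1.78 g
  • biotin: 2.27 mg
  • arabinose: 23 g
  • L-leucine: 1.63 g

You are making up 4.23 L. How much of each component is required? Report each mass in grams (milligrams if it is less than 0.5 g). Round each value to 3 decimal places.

L-histidine 3.765 g; biotin 4.801 mg; arabinose 48.645 g; L-leucine 3.447 g

Scale factor = 4230 mL / 2000 mL = 2.115.
L-histidine: 1.78 g × (4230 mL / 2000 mL) = 3.765 g
biotin: 2.27 mg × (4230 mL / 2000 mL) = 4.801 mg
arabinose: 23 g × (4230 mL / 2000 mL) = 48.645 g
L-leucine: 1.63 g × (4230 mL / 2000 mL) = 3.447 g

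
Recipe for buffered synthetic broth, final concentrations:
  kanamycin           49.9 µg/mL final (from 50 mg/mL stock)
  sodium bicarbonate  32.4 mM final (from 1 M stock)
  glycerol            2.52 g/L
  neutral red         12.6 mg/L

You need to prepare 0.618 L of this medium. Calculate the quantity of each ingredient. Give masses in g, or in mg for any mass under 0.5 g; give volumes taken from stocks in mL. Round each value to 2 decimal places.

Working volume: 0.618 L.
kanamycin: dilute stock: 49.9 µg/mL × 618 mL ÷ 50000 µg/mL = 0.62 mL
sodium bicarbonate: C1V1 = C2V2 → 32.4 mM × 618 mL ÷ 1000 mM = 20.02 mL
glycerol: 2.52 g/L × 0.618 L = 1.56 g
neutral red: 12.6 mg/L × 0.618 L = 7.79 mg

kanamycin 0.62 mL; sodium bicarbonate 20.02 mL; glycerol 1.56 g; neutral red 7.79 mg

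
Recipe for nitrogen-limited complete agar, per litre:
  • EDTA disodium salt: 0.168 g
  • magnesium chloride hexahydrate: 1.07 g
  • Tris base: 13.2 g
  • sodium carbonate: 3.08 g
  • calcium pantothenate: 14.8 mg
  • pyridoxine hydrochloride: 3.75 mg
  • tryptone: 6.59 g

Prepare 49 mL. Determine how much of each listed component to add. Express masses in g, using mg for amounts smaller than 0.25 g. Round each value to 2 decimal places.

EDTA disodium salt 8.23 mg; magnesium chloride hexahydrate 52.43 mg; Tris base 0.65 g; sodium carbonate 150.92 mg; calcium pantothenate 0.73 mg; pyridoxine hydrochloride 0.18 mg; tryptone 0.32 g

Scale factor = 49 mL / 1000 mL = 0.049.
EDTA disodium salt: 0.168 g × (49 mL / 1000 mL) = 0.008232 g = 8.23 mg
magnesium chloride hexahydrate: 1.07 g × (49 mL / 1000 mL) = 0.05243 g = 52.43 mg
Tris base: 13.2 g × (49 mL / 1000 mL) = 0.65 g
sodium carbonate: 3.08 g × (49 mL / 1000 mL) = 0.15092 g = 150.92 mg
calcium pantothenate: 14.8 mg × (49 mL / 1000 mL) = 0.73 mg
pyridoxine hydrochloride: 3.75 mg × (49 mL / 1000 mL) = 0.18 mg
tryptone: 6.59 g × (49 mL / 1000 mL) = 0.32 g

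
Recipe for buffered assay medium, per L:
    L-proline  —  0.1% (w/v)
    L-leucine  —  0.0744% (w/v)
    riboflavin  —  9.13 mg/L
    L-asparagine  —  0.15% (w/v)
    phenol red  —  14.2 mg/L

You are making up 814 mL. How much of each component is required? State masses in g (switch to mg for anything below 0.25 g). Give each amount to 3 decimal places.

Target volume = 814 mL = 0.814 L.
L-proline: 0.1% w/v = 1 g/L → 1 × 0.814 L = 0.814 g
L-leucine: 0.0744 g per 100 mL × 814 mL ÷ 100 = 0.606 g
riboflavin: 9.13 mg/L × 0.814 L = 7.432 mg
L-asparagine: 0.15 g per 100 mL × 814 mL ÷ 100 = 1.221 g
phenol red: 14.2 mg/L × 0.814 L = 11.559 mg

L-proline 0.814 g; L-leucine 0.606 g; riboflavin 7.432 mg; L-asparagine 1.221 g; phenol red 11.559 mg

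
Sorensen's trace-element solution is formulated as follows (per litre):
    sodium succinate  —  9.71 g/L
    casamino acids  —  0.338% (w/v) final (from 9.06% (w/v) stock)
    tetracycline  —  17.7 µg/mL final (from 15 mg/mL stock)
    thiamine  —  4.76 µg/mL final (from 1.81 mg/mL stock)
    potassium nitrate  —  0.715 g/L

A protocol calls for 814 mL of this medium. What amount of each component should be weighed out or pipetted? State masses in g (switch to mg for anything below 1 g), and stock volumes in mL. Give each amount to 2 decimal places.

Scale factor relative to 1 L: 0.814.
sodium succinate: 9.71 g/L × 0.814 L = 7.90 g
casamino acids: C1V1 = C2V2 → 0.338% ÷ 9.06% × 814 mL = 30.37 mL
tetracycline: dilute stock: 17.7 µg/mL × 814 mL ÷ 15000 µg/mL = 0.96 mL
thiamine: V = C2·V2/C1 = 4.76 µg/mL × 814 mL ÷ 1810 µg/mL = 2.14 mL
potassium nitrate: 0.715 g/L × 0.814 L = 0.58201 g = 582.01 mg

sodium succinate 7.90 g; casamino acids 30.37 mL; tetracycline 0.96 mL; thiamine 2.14 mL; potassium nitrate 582.01 mg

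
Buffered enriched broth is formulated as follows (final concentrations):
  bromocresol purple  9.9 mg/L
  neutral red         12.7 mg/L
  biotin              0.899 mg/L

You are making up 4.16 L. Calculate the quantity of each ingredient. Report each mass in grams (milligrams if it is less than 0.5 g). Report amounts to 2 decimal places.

Scale factor relative to 1 L: 4.16.
bromocresol purple: 9.9 mg/L × 4.16 L = 41.18 mg
neutral red: 12.7 mg/L × 4.16 L = 52.83 mg
biotin: 0.899 mg/L × 4.16 L = 3.74 mg

bromocresol purple 41.18 mg; neutral red 52.83 mg; biotin 3.74 mg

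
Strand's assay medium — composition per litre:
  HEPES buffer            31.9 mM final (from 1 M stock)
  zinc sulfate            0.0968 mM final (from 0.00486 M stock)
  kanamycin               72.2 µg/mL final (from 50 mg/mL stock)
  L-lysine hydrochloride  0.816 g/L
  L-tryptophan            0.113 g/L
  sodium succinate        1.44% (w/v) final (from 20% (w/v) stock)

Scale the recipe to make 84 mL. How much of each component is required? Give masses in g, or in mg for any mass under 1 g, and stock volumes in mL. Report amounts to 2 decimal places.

Working volume: 84 mL = 0.084 L.
HEPES buffer: C1V1 = C2V2 → 31.9 mM × 84 mL ÷ 1000 mM = 2.68 mL
zinc sulfate: dilute stock: 0.0968 mM × 84 mL ÷ 4.86 mM = 1.67 mL
kanamycin: C1V1 = C2V2 → 72.2 µg/mL × 84 mL ÷ 50000 µg/mL = 0.12 mL
L-lysine hydrochloride: 0.816 g/L × 0.084 L = 0.068544 g = 68.54 mg
L-tryptophan: 0.113 g/L × 0.084 L = 0.009492 g = 9.49 mg
sodium succinate: V = C2·V2/C1 = 1.44% ÷ 20% × 84 mL = 6.05 mL

HEPES buffer 2.68 mL; zinc sulfate 1.67 mL; kanamycin 0.12 mL; L-lysine hydrochloride 68.54 mg; L-tryptophan 9.49 mg; sodium succinate 6.05 mL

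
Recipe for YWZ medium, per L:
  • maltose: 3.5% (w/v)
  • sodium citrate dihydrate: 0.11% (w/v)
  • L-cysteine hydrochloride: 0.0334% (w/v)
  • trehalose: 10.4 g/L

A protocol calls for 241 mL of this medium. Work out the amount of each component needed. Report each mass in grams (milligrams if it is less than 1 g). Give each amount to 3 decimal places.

Working volume: 241 mL = 0.241 L.
maltose: 3.5 g per 100 mL × 241 mL ÷ 100 = 8.435 g
sodium citrate dihydrate: 0.11 g per 100 mL × 241 mL ÷ 100 = 0.2651 g = 265.100 mg
L-cysteine hydrochloride: 0.0334 g per 100 mL × 241 mL ÷ 100 = 0.080494 g = 80.494 mg
trehalose: 10.4 g/L × 0.241 L = 2.506 g

maltose 8.435 g; sodium citrate dihydrate 265.100 mg; L-cysteine hydrochloride 80.494 mg; trehalose 2.506 g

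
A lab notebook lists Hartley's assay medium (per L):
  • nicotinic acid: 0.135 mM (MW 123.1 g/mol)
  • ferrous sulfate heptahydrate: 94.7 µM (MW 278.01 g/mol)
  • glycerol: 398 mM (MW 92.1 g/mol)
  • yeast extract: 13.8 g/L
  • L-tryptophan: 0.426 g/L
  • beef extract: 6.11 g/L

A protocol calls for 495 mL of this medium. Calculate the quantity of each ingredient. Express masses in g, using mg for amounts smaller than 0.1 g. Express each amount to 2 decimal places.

nicotinic acid 8.23 mg; ferrous sulfate heptahydrate 13.03 mg; glycerol 18.14 g; yeast extract 6.83 g; L-tryptophan 0.21 g; beef extract 3.02 g

Target volume = 495 mL = 0.495 L.
nicotinic acid: 0.135 mmol/L × 123.1 mg/mmol × 0.495 L = 8.23 mg
ferrous sulfate heptahydrate: 94.7 µmol/L × 278.01 g/mol × 0.495 L ÷ 1000 = 13.03 mg
glycerol: 398 mmol/L × 92.1 g/mol × 0.495 L ÷ 1000 = 18.14 g
yeast extract: 13.8 g/L × 0.495 L = 6.83 g
L-tryptophan: 0.426 g/L × 0.495 L = 0.21 g
beef extract: 6.11 g/L × 0.495 L = 3.02 g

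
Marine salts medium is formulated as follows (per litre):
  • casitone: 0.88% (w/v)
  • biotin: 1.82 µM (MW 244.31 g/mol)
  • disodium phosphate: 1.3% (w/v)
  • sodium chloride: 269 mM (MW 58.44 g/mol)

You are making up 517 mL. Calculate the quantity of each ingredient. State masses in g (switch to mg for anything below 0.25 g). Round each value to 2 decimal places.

casitone 4.55 g; biotin 0.23 mg; disodium phosphate 6.72 g; sodium chloride 8.13 g

Target volume = 517 mL = 0.517 L.
casitone: 0.88% w/v = 8.8 g/L → 8.8 × 0.517 L = 4.55 g
biotin: 1.82 µmol/L × 244.31 g/mol × 0.517 L ÷ 1000 = 0.23 mg
disodium phosphate: 1.3 g per 100 mL × 517 mL ÷ 100 = 6.72 g
sodium chloride: 269 mmol/L × 58.44 g/mol × 0.517 L ÷ 1000 = 8.13 g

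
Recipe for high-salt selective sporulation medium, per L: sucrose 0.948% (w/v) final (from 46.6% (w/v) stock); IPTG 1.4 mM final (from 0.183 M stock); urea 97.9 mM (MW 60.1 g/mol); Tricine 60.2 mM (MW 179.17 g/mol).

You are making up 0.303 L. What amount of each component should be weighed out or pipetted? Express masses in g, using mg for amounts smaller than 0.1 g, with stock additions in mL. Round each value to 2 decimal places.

Scale factor relative to 1 L: 0.303.
sucrose: dilute stock: 0.948% ÷ 46.6% × 303 mL = 6.16 mL
IPTG: V = C2·V2/C1 = 1.4 mM × 303 mL ÷ 183 mM = 2.32 mL
urea: 97.9 mmol/L × 60.1 g/mol × 0.303 L ÷ 1000 = 1.78 g
Tricine: 60.2 mmol/L × 179.17 g/mol × 0.303 L ÷ 1000 = 3.27 g

sucrose 6.16 mL; IPTG 2.32 mL; urea 1.78 g; Tricine 3.27 g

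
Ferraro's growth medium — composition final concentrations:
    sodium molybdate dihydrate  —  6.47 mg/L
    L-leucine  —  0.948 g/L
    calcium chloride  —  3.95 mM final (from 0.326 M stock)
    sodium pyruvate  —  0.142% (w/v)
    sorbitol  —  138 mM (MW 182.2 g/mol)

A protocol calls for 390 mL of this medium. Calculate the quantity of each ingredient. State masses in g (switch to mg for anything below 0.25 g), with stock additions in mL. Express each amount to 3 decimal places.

Target volume = 390 mL = 0.39 L.
sodium molybdate dihydrate: 6.47 mg/L × 0.39 L = 2.523 mg
L-leucine: 0.948 g/L × 0.39 L = 0.370 g
calcium chloride: C1V1 = C2V2 → 3.95 mM × 390 mL ÷ 326 mM = 4.725 mL
sodium pyruvate: 0.142 g per 100 mL × 390 mL ÷ 100 = 0.554 g
sorbitol: 138 mmol/L × 182.2 g/mol × 0.39 L ÷ 1000 = 9.806 g

sodium molybdate dihydrate 2.523 mg; L-leucine 0.370 g; calcium chloride 4.725 mL; sodium pyruvate 0.554 g; sorbitol 9.806 g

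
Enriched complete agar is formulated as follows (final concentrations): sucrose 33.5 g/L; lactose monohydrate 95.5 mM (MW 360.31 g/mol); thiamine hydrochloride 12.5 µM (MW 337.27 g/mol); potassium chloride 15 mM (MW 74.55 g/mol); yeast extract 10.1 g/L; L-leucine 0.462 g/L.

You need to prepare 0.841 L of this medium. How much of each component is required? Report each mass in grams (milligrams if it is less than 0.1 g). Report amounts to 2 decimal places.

sucrose 28.17 g; lactose monohydrate 28.94 g; thiamine hydrochloride 3.55 mg; potassium chloride 0.94 g; yeast extract 8.49 g; L-leucine 0.39 g

Working volume: 0.841 L.
sucrose: 33.5 g/L × 0.841 L = 28.17 g
lactose monohydrate: 95.5 mmol/L × 360.31 g/mol × 0.841 L ÷ 1000 = 28.94 g
thiamine hydrochloride: 12.5 µmol/L × 337.27 g/mol × 0.841 L ÷ 1000 = 3.55 mg
potassium chloride: 15 mmol/L × 74.55 g/mol × 0.841 L ÷ 1000 = 0.94 g
yeast extract: 10.1 g/L × 0.841 L = 8.49 g
L-leucine: 0.462 g/L × 0.841 L = 0.39 g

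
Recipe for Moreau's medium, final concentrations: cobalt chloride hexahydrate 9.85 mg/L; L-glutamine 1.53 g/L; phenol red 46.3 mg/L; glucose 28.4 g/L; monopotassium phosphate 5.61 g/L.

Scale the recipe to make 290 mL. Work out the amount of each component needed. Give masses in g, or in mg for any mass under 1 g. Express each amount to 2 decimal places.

cobalt chloride hexahydrate 2.86 mg; L-glutamine 443.70 mg; phenol red 13.43 mg; glucose 8.24 g; monopotassium phosphate 1.63 g

Working volume: 290 mL = 0.29 L.
cobalt chloride hexahydrate: 9.85 mg/L × 0.29 L = 2.86 mg
L-glutamine: 1.53 g/L × 0.29 L = 0.4437 g = 443.70 mg
phenol red: 46.3 mg/L × 0.29 L = 13.43 mg
glucose: 28.4 g/L × 0.29 L = 8.24 g
monopotassium phosphate: 5.61 g/L × 0.29 L = 1.63 g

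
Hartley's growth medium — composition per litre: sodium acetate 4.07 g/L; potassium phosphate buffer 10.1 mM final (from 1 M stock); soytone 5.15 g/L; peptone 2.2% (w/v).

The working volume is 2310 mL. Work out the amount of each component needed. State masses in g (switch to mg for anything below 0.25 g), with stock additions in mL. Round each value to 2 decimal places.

Target volume = 2310 mL = 2.31 L.
sodium acetate: 4.07 g/L × 2.31 L = 9.40 g
potassium phosphate buffer: V = C2·V2/C1 = 10.1 mM × 2310 mL ÷ 1000 mM = 23.33 mL
soytone: 5.15 g/L × 2.31 L = 11.90 g
peptone: 2.2 g per 100 mL × 2310 mL ÷ 100 = 50.82 g

sodium acetate 9.40 g; potassium phosphate buffer 23.33 mL; soytone 11.90 g; peptone 50.82 g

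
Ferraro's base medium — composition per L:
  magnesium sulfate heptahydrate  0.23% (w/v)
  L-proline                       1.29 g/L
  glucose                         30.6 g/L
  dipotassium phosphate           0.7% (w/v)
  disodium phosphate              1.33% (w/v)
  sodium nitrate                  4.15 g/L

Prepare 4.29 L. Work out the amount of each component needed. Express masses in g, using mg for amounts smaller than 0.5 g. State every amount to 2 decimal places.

magnesium sulfate heptahydrate 9.87 g; L-proline 5.53 g; glucose 131.27 g; dipotassium phosphate 30.03 g; disodium phosphate 57.06 g; sodium nitrate 17.80 g

Working volume: 4.29 L.
magnesium sulfate heptahydrate: 0.23% w/v = 2.3 g/L → 2.3 × 4.29 L = 9.87 g
L-proline: 1.29 g/L × 4.29 L = 5.53 g
glucose: 30.6 g/L × 4.29 L = 131.27 g
dipotassium phosphate: 0.7 g per 100 mL × 4290 mL ÷ 100 = 30.03 g
disodium phosphate: 1.33 g per 100 mL × 4290 mL ÷ 100 = 57.06 g
sodium nitrate: 4.15 g/L × 4.29 L = 17.80 g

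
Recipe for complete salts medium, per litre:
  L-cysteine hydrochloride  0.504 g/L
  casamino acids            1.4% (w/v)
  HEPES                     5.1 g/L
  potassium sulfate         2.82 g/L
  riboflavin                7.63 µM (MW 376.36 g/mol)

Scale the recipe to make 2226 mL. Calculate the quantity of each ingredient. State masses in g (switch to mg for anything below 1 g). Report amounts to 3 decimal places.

Scale factor relative to 1 L: 2.226.
L-cysteine hydrochloride: 0.504 g/L × 2.226 L = 1.122 g
casamino acids: 1.4 g per 100 mL × 2226 mL ÷ 100 = 31.164 g
HEPES: 5.1 g/L × 2.226 L = 11.353 g
potassium sulfate: 2.82 g/L × 2.226 L = 6.277 g
riboflavin: 7.63 µmol/L × 376.36 g/mol × 2.226 L ÷ 1000 = 6.392 mg

L-cysteine hydrochloride 1.122 g; casamino acids 31.164 g; HEPES 11.353 g; potassium sulfate 6.277 g; riboflavin 6.392 mg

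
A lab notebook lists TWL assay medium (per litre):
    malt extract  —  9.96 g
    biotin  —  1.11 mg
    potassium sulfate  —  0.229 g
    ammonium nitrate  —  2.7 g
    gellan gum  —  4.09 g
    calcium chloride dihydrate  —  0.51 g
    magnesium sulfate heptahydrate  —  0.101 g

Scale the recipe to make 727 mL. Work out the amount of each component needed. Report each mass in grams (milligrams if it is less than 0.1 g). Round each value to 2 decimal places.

malt extract 7.24 g; biotin 0.81 mg; potassium sulfate 0.17 g; ammonium nitrate 1.96 g; gellan gum 2.97 g; calcium chloride dihydrate 0.37 g; magnesium sulfate heptahydrate 73.43 mg

Scale factor = 727 mL / 1000 mL = 0.727.
malt extract: 9.96 g × (727 mL / 1000 mL) = 7.24 g
biotin: 1.11 mg × (727 mL / 1000 mL) = 0.81 mg
potassium sulfate: 0.229 g × (727 mL / 1000 mL) = 0.17 g
ammonium nitrate: 2.7 g × (727 mL / 1000 mL) = 1.96 g
gellan gum: 4.09 g × (727 mL / 1000 mL) = 2.97 g
calcium chloride dihydrate: 0.51 g × (727 mL / 1000 mL) = 0.37 g
magnesium sulfate heptahydrate: 0.101 g × (727 mL / 1000 mL) = 0.073427 g = 73.43 mg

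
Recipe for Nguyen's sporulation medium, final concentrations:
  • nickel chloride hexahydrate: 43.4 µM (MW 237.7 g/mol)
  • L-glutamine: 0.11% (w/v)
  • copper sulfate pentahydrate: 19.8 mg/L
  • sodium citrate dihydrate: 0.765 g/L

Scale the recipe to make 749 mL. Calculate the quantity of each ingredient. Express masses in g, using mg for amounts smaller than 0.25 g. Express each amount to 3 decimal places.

Target volume = 749 mL = 0.749 L.
nickel chloride hexahydrate: 43.4 µmol/L × 237.7 g/mol × 0.749 L ÷ 1000 = 7.727 mg
L-glutamine: 0.11% w/v = 1.1 g/L → 1.1 × 0.749 L = 0.824 g
copper sulfate pentahydrate: 19.8 mg/L × 0.749 L = 14.830 mg
sodium citrate dihydrate: 0.765 g/L × 0.749 L = 0.573 g

nickel chloride hexahydrate 7.727 mg; L-glutamine 0.824 g; copper sulfate pentahydrate 14.830 mg; sodium citrate dihydrate 0.573 g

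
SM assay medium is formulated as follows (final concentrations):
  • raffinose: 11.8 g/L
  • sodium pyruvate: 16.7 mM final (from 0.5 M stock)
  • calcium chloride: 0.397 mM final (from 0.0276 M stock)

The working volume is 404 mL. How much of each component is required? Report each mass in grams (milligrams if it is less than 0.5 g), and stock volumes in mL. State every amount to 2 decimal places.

Scale factor relative to 1 L: 0.404.
raffinose: 11.8 g/L × 0.404 L = 4.77 g
sodium pyruvate: dilute stock: 16.7 mM × 404 mL ÷ 500 mM = 13.49 mL
calcium chloride: dilute stock: 0.397 mM × 404 mL ÷ 27.6 mM = 5.81 mL

raffinose 4.77 g; sodium pyruvate 13.49 mL; calcium chloride 5.81 mL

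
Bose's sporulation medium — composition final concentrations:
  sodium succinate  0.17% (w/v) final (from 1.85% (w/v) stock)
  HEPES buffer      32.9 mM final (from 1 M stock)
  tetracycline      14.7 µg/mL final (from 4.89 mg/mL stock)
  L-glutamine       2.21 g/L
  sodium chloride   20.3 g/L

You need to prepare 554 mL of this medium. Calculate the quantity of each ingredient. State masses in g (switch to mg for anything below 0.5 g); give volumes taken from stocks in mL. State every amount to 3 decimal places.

Working volume: 554 mL = 0.554 L.
sodium succinate: V = C2·V2/C1 = 0.17% ÷ 1.85% × 554 mL = 50.908 mL
HEPES buffer: V = C2·V2/C1 = 32.9 mM × 554 mL ÷ 1000 mM = 18.227 mL
tetracycline: dilute stock: 14.7 µg/mL × 554 mL ÷ 4890 µg/mL = 1.665 mL
L-glutamine: 2.21 g/L × 0.554 L = 1.224 g
sodium chloride: 20.3 g/L × 0.554 L = 11.246 g

sodium succinate 50.908 mL; HEPES buffer 18.227 mL; tetracycline 1.665 mL; L-glutamine 1.224 g; sodium chloride 11.246 g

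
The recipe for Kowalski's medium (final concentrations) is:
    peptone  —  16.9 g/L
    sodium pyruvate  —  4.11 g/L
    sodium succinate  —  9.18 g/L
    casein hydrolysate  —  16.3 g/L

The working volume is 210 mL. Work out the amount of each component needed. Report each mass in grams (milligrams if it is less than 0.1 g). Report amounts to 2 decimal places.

Target volume = 210 mL = 0.21 L.
peptone: 16.9 g/L × 0.21 L = 3.55 g
sodium pyruvate: 4.11 g/L × 0.21 L = 0.86 g
sodium succinate: 9.18 g/L × 0.21 L = 1.93 g
casein hydrolysate: 16.3 g/L × 0.21 L = 3.42 g

peptone 3.55 g; sodium pyruvate 0.86 g; sodium succinate 1.93 g; casein hydrolysate 3.42 g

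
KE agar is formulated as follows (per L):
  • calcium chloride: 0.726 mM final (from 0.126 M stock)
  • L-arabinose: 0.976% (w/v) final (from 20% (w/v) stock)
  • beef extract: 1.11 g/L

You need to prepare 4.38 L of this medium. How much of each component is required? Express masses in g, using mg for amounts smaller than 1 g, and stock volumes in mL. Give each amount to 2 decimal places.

Working volume: 4.38 L.
calcium chloride: V = C2·V2/C1 = 0.726 mM × 4380 mL ÷ 126 mM = 25.24 mL
L-arabinose: dilute stock: 0.976% ÷ 20% × 4380 mL = 213.74 mL
beef extract: 1.11 g/L × 4.38 L = 4.86 g

calcium chloride 25.24 mL; L-arabinose 213.74 mL; beef extract 4.86 g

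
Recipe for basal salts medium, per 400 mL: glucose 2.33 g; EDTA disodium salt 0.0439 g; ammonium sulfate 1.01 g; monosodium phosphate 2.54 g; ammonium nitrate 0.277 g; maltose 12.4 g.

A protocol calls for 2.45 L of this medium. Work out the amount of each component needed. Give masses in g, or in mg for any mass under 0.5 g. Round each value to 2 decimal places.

glucose 14.27 g; EDTA disodium salt 268.89 mg; ammonium sulfate 6.19 g; monosodium phosphate 15.56 g; ammonium nitrate 1.70 g; maltose 75.95 g

Ratio of target to recipe volume: 2450 / 400 = 6.125.
glucose: 2.33 g × (2450 mL / 400 mL) = 14.27 g
EDTA disodium salt: 0.0439 g × (2450 mL / 400 mL) = 0.268888 g = 268.89 mg
ammonium sulfate: 1.01 g × (2450 mL / 400 mL) = 6.19 g
monosodium phosphate: 2.54 g × (2450 mL / 400 mL) = 15.56 g
ammonium nitrate: 0.277 g × (2450 mL / 400 mL) = 1.70 g
maltose: 12.4 g × (2450 mL / 400 mL) = 75.95 g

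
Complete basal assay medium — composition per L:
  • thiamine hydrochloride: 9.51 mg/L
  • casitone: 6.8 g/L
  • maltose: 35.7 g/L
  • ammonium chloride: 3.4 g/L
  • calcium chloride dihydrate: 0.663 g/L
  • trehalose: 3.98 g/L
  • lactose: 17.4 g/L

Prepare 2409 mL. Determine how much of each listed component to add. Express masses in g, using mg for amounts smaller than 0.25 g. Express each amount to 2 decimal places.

Scale factor relative to 1 L: 2.409.
thiamine hydrochloride: 9.51 mg/L × 2.409 L = 22.91 mg
casitone: 6.8 g/L × 2.409 L = 16.38 g
maltose: 35.7 g/L × 2.409 L = 86.00 g
ammonium chloride: 3.4 g/L × 2.409 L = 8.19 g
calcium chloride dihydrate: 0.663 g/L × 2.409 L = 1.60 g
trehalose: 3.98 g/L × 2.409 L = 9.59 g
lactose: 17.4 g/L × 2.409 L = 41.92 g

thiamine hydrochloride 22.91 mg; casitone 16.38 g; maltose 86.00 g; ammonium chloride 8.19 g; calcium chloride dihydrate 1.60 g; trehalose 9.59 g; lactose 41.92 g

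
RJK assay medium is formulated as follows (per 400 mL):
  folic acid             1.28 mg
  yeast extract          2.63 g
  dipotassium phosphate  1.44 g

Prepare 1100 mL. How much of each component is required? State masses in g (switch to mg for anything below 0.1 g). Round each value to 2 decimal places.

Ratio of target to recipe volume: 1100 / 400 = 2.75.
folic acid: 1.28 mg × (1100 mL / 400 mL) = 3.52 mg
yeast extract: 2.63 g × (1100 mL / 400 mL) = 7.23 g
dipotassium phosphate: 1.44 g × (1100 mL / 400 mL) = 3.96 g

folic acid 3.52 mg; yeast extract 7.23 g; dipotassium phosphate 3.96 g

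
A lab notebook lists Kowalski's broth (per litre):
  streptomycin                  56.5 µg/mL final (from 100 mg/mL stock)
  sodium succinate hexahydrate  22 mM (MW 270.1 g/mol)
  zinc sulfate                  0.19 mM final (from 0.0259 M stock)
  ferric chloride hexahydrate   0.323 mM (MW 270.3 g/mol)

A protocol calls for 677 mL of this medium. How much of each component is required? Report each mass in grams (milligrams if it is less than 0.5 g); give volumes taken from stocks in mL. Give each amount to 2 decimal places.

Scale factor relative to 1 L: 0.677.
streptomycin: dilute stock: 56.5 µg/mL × 677 mL ÷ 100000 µg/mL = 0.38 mL
sodium succinate hexahydrate: 22 mmol/L × 270.1 g/mol × 0.677 L ÷ 1000 = 4.02 g
zinc sulfate: V = C2·V2/C1 = 0.19 mM × 677 mL ÷ 25.9 mM = 4.97 mL
ferric chloride hexahydrate: 0.323 mmol/L × 270.3 mg/mmol × 0.677 L = 59.11 mg

streptomycin 0.38 mL; sodium succinate hexahydrate 4.02 g; zinc sulfate 4.97 mL; ferric chloride hexahydrate 59.11 mg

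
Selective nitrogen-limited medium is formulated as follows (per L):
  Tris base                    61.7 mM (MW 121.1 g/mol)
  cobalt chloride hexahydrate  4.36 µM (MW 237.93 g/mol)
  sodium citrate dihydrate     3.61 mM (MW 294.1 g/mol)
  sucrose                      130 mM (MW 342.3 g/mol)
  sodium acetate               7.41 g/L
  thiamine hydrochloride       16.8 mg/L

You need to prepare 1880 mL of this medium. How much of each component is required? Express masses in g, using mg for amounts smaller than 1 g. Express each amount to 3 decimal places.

Tris base 14.047 g; cobalt chloride hexahydrate 1.950 mg; sodium citrate dihydrate 1.996 g; sucrose 83.658 g; sodium acetate 13.931 g; thiamine hydrochloride 31.584 mg

Target volume = 1880 mL = 1.88 L.
Tris base: 61.7 mmol/L × 121.1 g/mol × 1.88 L ÷ 1000 = 14.047 g
cobalt chloride hexahydrate: 4.36 µmol/L × 237.93 g/mol × 1.88 L ÷ 1000 = 1.950 mg
sodium citrate dihydrate: 3.61 mmol/L × 294.1 g/mol × 1.88 L ÷ 1000 = 1.996 g
sucrose: 130 mmol/L × 342.3 g/mol × 1.88 L ÷ 1000 = 83.658 g
sodium acetate: 7.41 g/L × 1.88 L = 13.931 g
thiamine hydrochloride: 16.8 mg/L × 1.88 L = 31.584 mg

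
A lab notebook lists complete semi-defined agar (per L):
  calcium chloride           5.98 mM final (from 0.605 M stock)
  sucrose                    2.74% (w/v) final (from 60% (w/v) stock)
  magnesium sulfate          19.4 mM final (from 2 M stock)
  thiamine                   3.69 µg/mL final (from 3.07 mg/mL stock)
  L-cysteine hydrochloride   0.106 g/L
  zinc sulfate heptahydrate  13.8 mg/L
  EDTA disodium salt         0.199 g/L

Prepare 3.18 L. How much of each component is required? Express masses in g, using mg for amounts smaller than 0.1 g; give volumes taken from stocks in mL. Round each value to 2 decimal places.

Scale factor relative to 1 L: 3.18.
calcium chloride: C1V1 = C2V2 → 5.98 mM × 3180 mL ÷ 605 mM = 31.43 mL
sucrose: C1V1 = C2V2 → 2.74% ÷ 60% × 3180 mL = 145.22 mL
magnesium sulfate: C1V1 = C2V2 → 19.4 mM × 3180 mL ÷ 2000 mM = 30.85 mL
thiamine: dilute stock: 3.69 µg/mL × 3180 mL ÷ 3070 µg/mL = 3.82 mL
L-cysteine hydrochloride: 0.106 g/L × 3.18 L = 0.34 g
zinc sulfate heptahydrate: 13.8 mg/L × 3.18 L = 43.88 mg
EDTA disodium salt: 0.199 g/L × 3.18 L = 0.63 g

calcium chloride 31.43 mL; sucrose 145.22 mL; magnesium sulfate 30.85 mL; thiamine 3.82 mL; L-cysteine hydrochloride 0.34 g; zinc sulfate heptahydrate 43.88 mg; EDTA disodium salt 0.63 g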